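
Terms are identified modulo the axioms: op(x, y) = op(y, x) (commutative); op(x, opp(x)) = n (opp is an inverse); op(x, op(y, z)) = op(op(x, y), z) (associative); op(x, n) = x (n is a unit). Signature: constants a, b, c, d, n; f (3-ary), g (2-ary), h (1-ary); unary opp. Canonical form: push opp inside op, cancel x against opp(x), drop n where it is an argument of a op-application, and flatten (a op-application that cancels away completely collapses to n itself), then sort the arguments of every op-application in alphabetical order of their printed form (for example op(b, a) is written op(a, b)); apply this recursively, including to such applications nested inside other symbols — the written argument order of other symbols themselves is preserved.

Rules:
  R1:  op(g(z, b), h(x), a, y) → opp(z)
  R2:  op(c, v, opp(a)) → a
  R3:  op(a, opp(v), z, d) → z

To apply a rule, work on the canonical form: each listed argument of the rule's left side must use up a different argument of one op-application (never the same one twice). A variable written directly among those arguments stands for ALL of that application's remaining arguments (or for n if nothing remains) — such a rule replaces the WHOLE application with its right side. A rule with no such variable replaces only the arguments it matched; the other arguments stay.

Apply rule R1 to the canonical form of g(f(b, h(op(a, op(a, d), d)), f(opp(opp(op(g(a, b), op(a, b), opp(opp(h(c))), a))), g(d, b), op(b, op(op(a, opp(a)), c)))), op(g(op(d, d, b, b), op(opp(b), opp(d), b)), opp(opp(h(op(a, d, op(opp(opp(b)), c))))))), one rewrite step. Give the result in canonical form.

Answer: g(f(b, h(op(a, a, d, d)), f(opp(a), g(d, b), op(b, c))), op(g(op(b, b, d, d), opp(d)), h(op(a, b, c, d))))

Derivation:
Canonical form:  g(f(b, h(op(a, a, d, d)), f(op(a, a, b, g(a, b), h(c)), g(d, b), op(b, c))), op(g(op(b, b, d, d), opp(d)), h(op(a, b, c, d))))
Match R1:  consume a, g(a, b), h(c);  x := c, y := op(a, b), z := a
Every leftover argument binds to the variable; the entire application is replaced.
New term:  g(f(b, h(op(a, a, d, d)), f(opp(a), g(d, b), op(b, c))), op(g(op(b, b, d, d), opp(d)), h(op(a, b, c, d))))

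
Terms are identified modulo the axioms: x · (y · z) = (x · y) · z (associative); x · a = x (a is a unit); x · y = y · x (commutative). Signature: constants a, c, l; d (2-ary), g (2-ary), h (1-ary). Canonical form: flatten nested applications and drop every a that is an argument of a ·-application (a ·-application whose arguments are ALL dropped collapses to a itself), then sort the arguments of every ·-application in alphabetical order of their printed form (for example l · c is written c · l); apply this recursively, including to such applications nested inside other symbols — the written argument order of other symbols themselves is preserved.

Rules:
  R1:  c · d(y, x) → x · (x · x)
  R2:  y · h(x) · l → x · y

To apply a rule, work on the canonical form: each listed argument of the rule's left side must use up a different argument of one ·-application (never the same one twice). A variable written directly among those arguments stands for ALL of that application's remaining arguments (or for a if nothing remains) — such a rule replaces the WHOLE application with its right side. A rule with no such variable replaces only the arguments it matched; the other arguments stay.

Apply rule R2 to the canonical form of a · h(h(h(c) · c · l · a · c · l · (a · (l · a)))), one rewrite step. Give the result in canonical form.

Answer: h(h(c · c · c · l · l))

Derivation:
Canonical form:  h(h(c · c · h(c) · l · l · l))
R2 matches:  uses h(c), l;  x := c, y := c · c · l · l
The variable takes the whole remainder — replace the entire application.
Result:  h(h(c · c · c · l · l))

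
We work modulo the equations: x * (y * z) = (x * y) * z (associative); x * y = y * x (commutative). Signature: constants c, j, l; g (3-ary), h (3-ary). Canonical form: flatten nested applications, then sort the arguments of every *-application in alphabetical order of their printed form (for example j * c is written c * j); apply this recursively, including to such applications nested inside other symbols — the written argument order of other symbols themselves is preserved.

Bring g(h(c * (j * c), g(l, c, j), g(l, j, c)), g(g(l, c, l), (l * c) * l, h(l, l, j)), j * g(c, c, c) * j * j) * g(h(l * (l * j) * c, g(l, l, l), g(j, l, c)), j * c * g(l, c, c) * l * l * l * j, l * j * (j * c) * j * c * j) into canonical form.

Answer: g(h(c * c * j, g(l, c, j), g(l, j, c)), g(g(l, c, l), c * l * l, h(l, l, j)), g(c, c, c) * j * j * j) * g(h(c * j * l * l, g(l, l, l), g(j, l, c)), c * g(l, c, c) * j * j * l * l * l, c * c * j * j * j * j * l)

Derivation:
Inside:  g(h(c * (j * c), g(l, c, j), g(l, j, c)), g(g(l, c, l), (l * c) * l, h(l, l, j)), j * g(c, c, c) * j * j)  →  g(h(c * c * j, g(l, c, j), g(l, j, c)), g(g(l, c, l), c * l * l, h(l, l, j)), g(c, c, c) * j * j * j)
Canonicalize subterm:  g(h(l * (l * j) * c, g(l, l, l), g(j, l, c)), j * c * g(l, c, c) * l * l * l * j, l * j * (j * c) * j * c * j)  →  g(h(c * j * l * l, g(l, l, l), g(j, l, c)), c * g(l, c, c) * j * j * l * l * l, c * c * j * j * j * j * l)
Sort:  g(h(c * c * j, g(l, c, j), g(l, j, c)), g(g(l, c, l), c * l * l, h(l, l, j)), g(c, c, c) * j * j * j) * g(h(c * j * l * l, g(l, l, l), g(j, l, c)), c * g(l, c, c) * j * j * l * l * l, c * c * j * j * j * j * l)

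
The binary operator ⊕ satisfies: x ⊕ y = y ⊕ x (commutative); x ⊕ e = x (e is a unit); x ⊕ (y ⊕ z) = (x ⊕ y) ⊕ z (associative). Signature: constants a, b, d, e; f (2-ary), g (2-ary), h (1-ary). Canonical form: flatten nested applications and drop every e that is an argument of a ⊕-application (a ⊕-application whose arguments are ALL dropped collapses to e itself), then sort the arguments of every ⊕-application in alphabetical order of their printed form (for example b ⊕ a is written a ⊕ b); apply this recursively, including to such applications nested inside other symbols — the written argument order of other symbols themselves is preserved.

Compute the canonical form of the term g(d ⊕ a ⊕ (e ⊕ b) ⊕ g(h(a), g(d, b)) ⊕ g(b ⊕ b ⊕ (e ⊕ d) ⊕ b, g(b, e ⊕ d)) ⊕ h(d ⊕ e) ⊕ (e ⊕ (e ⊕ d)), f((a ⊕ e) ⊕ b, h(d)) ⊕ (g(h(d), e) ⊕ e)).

Answer: g(a ⊕ b ⊕ d ⊕ d ⊕ g(b ⊕ b ⊕ b ⊕ d, g(b, d)) ⊕ g(h(a), g(d, b)) ⊕ h(d), f(a ⊕ b, h(d)) ⊕ g(h(d), e))

Derivation:
Descend into:  d ⊕ a ⊕ (e ⊕ b) ⊕ g(h(a), g(d, b)) ⊕ g(b ⊕ b ⊕ (e ⊕ d) ⊕ b, g(b, e ⊕ d)) ⊕ h(d ⊕ e) ⊕ (e ⊕ (e ⊕ d))
Un-nest:  d ⊕ a ⊕ e ⊕ b ⊕ g(h(a), g(d, b)) ⊕ g(b ⊕ b ⊕ (e ⊕ d) ⊕ b, g(b, e ⊕ d)) ⊕ h(d ⊕ e) ⊕ e ⊕ e ⊕ d
Canonicalize subterm:  g(b ⊕ b ⊕ (e ⊕ d) ⊕ b, g(b, e ⊕ d))  →  g(b ⊕ b ⊕ b ⊕ d, g(b, d))
Canonicalize subterm:  h(d ⊕ e)  →  h(d)
Unit:  drop e (×3)
Sort arguments:  a ⊕ b ⊕ d ⊕ d ⊕ g(b ⊕ b ⊕ b ⊕ d, g(b, d)) ⊕ g(h(a), g(d, b)) ⊕ h(d)
Reassemble:  g(a ⊕ b ⊕ d ⊕ d ⊕ g(b ⊕ b ⊕ b ⊕ d, g(b, d)) ⊕ g(h(a), g(d, b)) ⊕ h(d), f(a ⊕ b, h(d)) ⊕ g(h(d), e))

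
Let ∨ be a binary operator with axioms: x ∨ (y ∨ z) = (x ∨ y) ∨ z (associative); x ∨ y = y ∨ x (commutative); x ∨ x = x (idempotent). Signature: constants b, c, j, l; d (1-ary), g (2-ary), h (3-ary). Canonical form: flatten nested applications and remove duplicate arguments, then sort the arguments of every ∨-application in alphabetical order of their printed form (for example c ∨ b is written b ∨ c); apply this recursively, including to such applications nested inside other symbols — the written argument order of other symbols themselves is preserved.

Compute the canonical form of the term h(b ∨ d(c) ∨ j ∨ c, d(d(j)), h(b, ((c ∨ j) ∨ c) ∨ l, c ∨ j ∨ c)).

Answer: h(b ∨ c ∨ d(c) ∨ j, d(d(j)), h(b, c ∨ j ∨ l, c ∨ j))

Derivation:
Descend into:  ((c ∨ j) ∨ c) ∨ l
Merge nested applications:  c ∨ j ∨ c ∨ l
Idempotence:  drop duplicate c
Sort:  c ∨ j ∨ l
Put back:  h(b ∨ c ∨ d(c) ∨ j, d(d(j)), h(b, c ∨ j ∨ l, c ∨ j))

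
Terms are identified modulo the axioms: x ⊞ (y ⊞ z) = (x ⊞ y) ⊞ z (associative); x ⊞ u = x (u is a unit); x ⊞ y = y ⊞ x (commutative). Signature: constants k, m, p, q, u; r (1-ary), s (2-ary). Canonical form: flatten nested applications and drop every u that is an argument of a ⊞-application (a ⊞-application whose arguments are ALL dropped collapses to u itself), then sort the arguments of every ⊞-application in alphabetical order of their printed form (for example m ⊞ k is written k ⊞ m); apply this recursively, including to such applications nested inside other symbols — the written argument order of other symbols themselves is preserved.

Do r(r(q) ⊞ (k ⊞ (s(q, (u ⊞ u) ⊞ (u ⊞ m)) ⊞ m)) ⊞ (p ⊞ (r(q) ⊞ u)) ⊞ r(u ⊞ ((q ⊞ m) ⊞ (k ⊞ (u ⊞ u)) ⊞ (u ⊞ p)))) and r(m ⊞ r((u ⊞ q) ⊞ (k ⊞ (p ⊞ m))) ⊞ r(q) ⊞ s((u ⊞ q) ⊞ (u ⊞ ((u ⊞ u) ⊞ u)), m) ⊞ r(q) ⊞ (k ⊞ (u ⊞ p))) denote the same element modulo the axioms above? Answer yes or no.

Left:  r(r(q) ⊞ (k ⊞ (s(q, (u ⊞ u) ⊞ (u ⊞ m)) ⊞ m)) ⊞ (p ⊞ (r(q) ⊞ u)) ⊞ r(u ⊞ ((q ⊞ m) ⊞ (k ⊞ (u ⊞ u)) ⊞ (u ⊞ p))))
  Descend into:  r(q) ⊞ (k ⊞ (s(q, (u ⊞ u) ⊞ (u ⊞ m)) ⊞ m)) ⊞ (p ⊞ (r(q) ⊞ u)) ⊞ r(u ⊞ ((q ⊞ m) ⊞ (k ⊞ (u ⊞ u)) ⊞ (u ⊞ p)))
  Flatten:  r(q) ⊞ k ⊞ s(q, (u ⊞ u) ⊞ (u ⊞ m)) ⊞ m ⊞ p ⊞ r(q) ⊞ u ⊞ r(u ⊞ ((q ⊞ m) ⊞ (k ⊞ (u ⊞ u)) ⊞ (u ⊞ p)))
  Simplify inside:  s(q, (u ⊞ u) ⊞ (u ⊞ m))  →  s(q, m)
  Inside:  r(u ⊞ ((q ⊞ m) ⊞ (k ⊞ (u ⊞ u)) ⊞ (u ⊞ p)))  →  r(k ⊞ m ⊞ p ⊞ q)
  Drop the unit:  drop u
  Sort:  k ⊞ m ⊞ p ⊞ r(k ⊞ m ⊞ p ⊞ q) ⊞ r(q) ⊞ r(q) ⊞ s(q, m)
  Rebuild:  r(k ⊞ m ⊞ p ⊞ r(k ⊞ m ⊞ p ⊞ q) ⊞ r(q) ⊞ r(q) ⊞ s(q, m))
Right:  r(m ⊞ r((u ⊞ q) ⊞ (k ⊞ (p ⊞ m))) ⊞ r(q) ⊞ s((u ⊞ q) ⊞ (u ⊞ ((u ⊞ u) ⊞ u)), m) ⊞ r(q) ⊞ (k ⊞ (u ⊞ p)))
  Focus inside:  m ⊞ r((u ⊞ q) ⊞ (k ⊞ (p ⊞ m))) ⊞ r(q) ⊞ s((u ⊞ q) ⊞ (u ⊞ ((u ⊞ u) ⊞ u)), m) ⊞ r(q) ⊞ (k ⊞ (u ⊞ p))
  Flatten:  m ⊞ r((u ⊞ q) ⊞ (k ⊞ (p ⊞ m))) ⊞ r(q) ⊞ s((u ⊞ q) ⊞ (u ⊞ ((u ⊞ u) ⊞ u)), m) ⊞ r(q) ⊞ k ⊞ u ⊞ p
  Simplify inside:  r((u ⊞ q) ⊞ (k ⊞ (p ⊞ m)))  →  r(k ⊞ m ⊞ p ⊞ q)
  Inside:  s((u ⊞ q) ⊞ (u ⊞ ((u ⊞ u) ⊞ u)), m)  →  s(q, m)
  Drop the unit:  drop u
  Sort arguments:  k ⊞ m ⊞ p ⊞ r(k ⊞ m ⊞ p ⊞ q) ⊞ r(q) ⊞ r(q) ⊞ s(q, m)
  Put back:  r(k ⊞ m ⊞ p ⊞ r(k ⊞ m ⊞ p ⊞ q) ⊞ r(q) ⊞ r(q) ⊞ s(q, m))

Answer: yes — both canonical forms are r(k ⊞ m ⊞ p ⊞ r(k ⊞ m ⊞ p ⊞ q) ⊞ r(q) ⊞ r(q) ⊞ s(q, m))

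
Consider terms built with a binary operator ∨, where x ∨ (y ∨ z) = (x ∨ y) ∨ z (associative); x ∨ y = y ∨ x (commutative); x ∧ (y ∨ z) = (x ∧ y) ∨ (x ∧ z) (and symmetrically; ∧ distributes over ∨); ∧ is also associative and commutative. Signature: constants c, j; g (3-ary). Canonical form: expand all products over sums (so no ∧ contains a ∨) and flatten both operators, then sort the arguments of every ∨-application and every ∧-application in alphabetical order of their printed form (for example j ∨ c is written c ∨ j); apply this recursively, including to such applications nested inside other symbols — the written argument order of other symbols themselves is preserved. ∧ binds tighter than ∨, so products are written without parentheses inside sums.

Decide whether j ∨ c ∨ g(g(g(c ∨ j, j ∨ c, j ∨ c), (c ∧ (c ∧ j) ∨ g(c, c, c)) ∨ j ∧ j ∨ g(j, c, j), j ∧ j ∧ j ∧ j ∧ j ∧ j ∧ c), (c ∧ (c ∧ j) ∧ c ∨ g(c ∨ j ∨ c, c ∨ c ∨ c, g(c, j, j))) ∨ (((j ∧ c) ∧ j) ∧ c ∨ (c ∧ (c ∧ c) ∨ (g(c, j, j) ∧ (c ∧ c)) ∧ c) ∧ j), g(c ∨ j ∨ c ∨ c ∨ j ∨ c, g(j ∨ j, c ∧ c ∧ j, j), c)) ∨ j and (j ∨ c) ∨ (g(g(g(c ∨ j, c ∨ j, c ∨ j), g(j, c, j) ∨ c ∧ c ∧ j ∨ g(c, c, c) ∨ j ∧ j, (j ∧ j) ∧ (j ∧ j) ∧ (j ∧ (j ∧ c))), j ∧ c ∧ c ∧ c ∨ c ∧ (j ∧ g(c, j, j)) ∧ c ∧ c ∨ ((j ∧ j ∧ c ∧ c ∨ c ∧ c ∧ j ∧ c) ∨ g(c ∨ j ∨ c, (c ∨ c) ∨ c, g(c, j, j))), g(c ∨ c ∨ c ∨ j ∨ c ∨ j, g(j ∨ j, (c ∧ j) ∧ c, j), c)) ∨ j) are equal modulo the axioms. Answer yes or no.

Answer: yes — both canonical forms are c ∨ g(g(g(c ∨ j, c ∨ j, c ∨ j), c ∧ c ∧ j ∨ g(c, c, c) ∨ g(j, c, j) ∨ j ∧ j, c ∧ j ∧ j ∧ j ∧ j ∧ j ∧ j), c ∧ c ∧ c ∧ g(c, j, j) ∧ j ∨ c ∧ c ∧ c ∧ j ∨ c ∧ c ∧ c ∧ j ∨ c ∧ c ∧ j ∧ j ∨ g(c ∨ c ∨ j, c ∨ c ∨ c, g(c, j, j)), g(c ∨ c ∨ c ∨ c ∨ j ∨ j, g(j ∨ j, c ∧ c ∧ j, j), c)) ∨ j ∨ j

Derivation:
Left:  j ∨ c ∨ g(g(g(c ∨ j, j ∨ c, j ∨ c), (c ∧ (c ∧ j) ∨ g(c, c, c)) ∨ j ∧ j ∨ g(j, c, j), j ∧ j ∧ j ∧ j ∧ j ∧ j ∧ c), (c ∧ (c ∧ j) ∧ c ∨ g(c ∨ j ∨ c, c ∨ c ∨ c, g(c, j, j))) ∨ (((j ∧ c) ∧ j) ∧ c ∨ (c ∧ (c ∧ c) ∨ (g(c, j, j) ∧ (c ∧ c)) ∧ c) ∧ j), g(c ∨ j ∨ c ∨ c ∨ j ∨ c, g(j ∨ j, c ∧ c ∧ j, j), c)) ∨ j
  Expand:  j ∨ c ∨ g(g(g(c ∨ j, c ∨ j, c ∨ j), c ∧ c ∧ j ∨ g(c, c, c) ∨ g(j, c, j) ∨ j ∧ j, c ∧ j ∧ j ∧ j ∧ j ∧ j ∧ j), c ∧ c ∧ c ∧ g(c, j, j) ∧ j ∨ c ∧ c ∧ c ∧ j ∨ c ∧ c ∧ c ∧ j ∨ c ∧ c ∧ j ∧ j ∨ g(c ∨ c ∨ j, c ∨ c ∨ c, g(c, j, j)), g(c ∨ c ∨ c ∨ c ∨ j ∨ j, g(j ∨ j, c ∧ c ∧ j, j), c)) ∨ j
  Order the arguments:  c ∨ g(g(g(c ∨ j, c ∨ j, c ∨ j), c ∧ c ∧ j ∨ g(c, c, c) ∨ g(j, c, j) ∨ j ∧ j, c ∧ j ∧ j ∧ j ∧ j ∧ j ∧ j), c ∧ c ∧ c ∧ g(c, j, j) ∧ j ∨ c ∧ c ∧ c ∧ j ∨ c ∧ c ∧ c ∧ j ∨ c ∧ c ∧ j ∧ j ∨ g(c ∨ c ∨ j, c ∨ c ∨ c, g(c, j, j)), g(c ∨ c ∨ c ∨ c ∨ j ∨ j, g(j ∨ j, c ∧ c ∧ j, j), c)) ∨ j ∨ j
Right:  (j ∨ c) ∨ (g(g(g(c ∨ j, c ∨ j, c ∨ j), g(j, c, j) ∨ c ∧ c ∧ j ∨ g(c, c, c) ∨ j ∧ j, (j ∧ j) ∧ (j ∧ j) ∧ (j ∧ (j ∧ c))), j ∧ c ∧ c ∧ c ∨ c ∧ (j ∧ g(c, j, j)) ∧ c ∧ c ∨ ((j ∧ j ∧ c ∧ c ∨ c ∧ c ∧ j ∧ c) ∨ g(c ∨ j ∨ c, (c ∨ c) ∨ c, g(c, j, j))), g(c ∨ c ∨ c ∨ j ∨ c ∨ j, g(j ∨ j, (c ∧ j) ∧ c, j), c)) ∨ j)
  Flatten:  j ∨ c ∨ g(g(g(c ∨ j, c ∨ j, c ∨ j), c ∧ c ∧ j ∨ g(c, c, c) ∨ g(j, c, j) ∨ j ∧ j, c ∧ j ∧ j ∧ j ∧ j ∧ j ∧ j), c ∧ c ∧ c ∧ g(c, j, j) ∧ j ∨ c ∧ c ∧ c ∧ j ∨ c ∧ c ∧ c ∧ j ∨ c ∧ c ∧ j ∧ j ∨ g(c ∨ c ∨ j, c ∨ c ∨ c, g(c, j, j)), g(c ∨ c ∨ c ∨ c ∨ j ∨ j, g(j ∨ j, c ∧ c ∧ j, j), c)) ∨ j
  Sort arguments:  c ∨ g(g(g(c ∨ j, c ∨ j, c ∨ j), c ∧ c ∧ j ∨ g(c, c, c) ∨ g(j, c, j) ∨ j ∧ j, c ∧ j ∧ j ∧ j ∧ j ∧ j ∧ j), c ∧ c ∧ c ∧ g(c, j, j) ∧ j ∨ c ∧ c ∧ c ∧ j ∨ c ∧ c ∧ c ∧ j ∨ c ∧ c ∧ j ∧ j ∨ g(c ∨ c ∨ j, c ∨ c ∨ c, g(c, j, j)), g(c ∨ c ∨ c ∨ c ∨ j ∨ j, g(j ∨ j, c ∧ c ∧ j, j), c)) ∨ j ∨ j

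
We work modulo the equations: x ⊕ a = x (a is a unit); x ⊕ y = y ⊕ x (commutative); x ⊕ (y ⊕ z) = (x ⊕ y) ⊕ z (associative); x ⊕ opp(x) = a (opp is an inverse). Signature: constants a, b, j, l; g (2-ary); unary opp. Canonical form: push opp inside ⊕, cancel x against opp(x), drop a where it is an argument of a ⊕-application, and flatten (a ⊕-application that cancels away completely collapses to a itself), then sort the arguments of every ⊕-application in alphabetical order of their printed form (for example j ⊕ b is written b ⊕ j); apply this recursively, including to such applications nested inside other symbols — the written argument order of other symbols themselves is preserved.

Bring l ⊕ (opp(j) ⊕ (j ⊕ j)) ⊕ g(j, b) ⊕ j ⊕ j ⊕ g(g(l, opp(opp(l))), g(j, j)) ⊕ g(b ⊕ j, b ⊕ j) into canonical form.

Answer: g(b ⊕ j, b ⊕ j) ⊕ g(g(l, l), g(j, j)) ⊕ g(j, b) ⊕ j ⊕ j ⊕ j ⊕ l

Derivation:
Push opp inside:  distribute opp over ⊕ and collapse double opp
Combine occurrences:  l ⊕ j ⊕ j ⊕ j ⊕ g(j, b) ⊕ g(g(l, l), g(j, j)) ⊕ g(b ⊕ j, b ⊕ j)
Sort:  g(b ⊕ j, b ⊕ j) ⊕ g(g(l, l), g(j, j)) ⊕ g(j, b) ⊕ j ⊕ j ⊕ j ⊕ l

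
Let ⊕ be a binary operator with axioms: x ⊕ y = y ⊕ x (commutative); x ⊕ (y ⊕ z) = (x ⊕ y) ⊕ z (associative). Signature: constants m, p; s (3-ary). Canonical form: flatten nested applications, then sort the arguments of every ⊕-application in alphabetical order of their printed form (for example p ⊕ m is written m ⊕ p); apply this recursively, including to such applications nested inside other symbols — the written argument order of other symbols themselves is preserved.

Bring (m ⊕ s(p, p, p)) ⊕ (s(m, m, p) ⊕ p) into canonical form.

Answer: m ⊕ p ⊕ s(m, m, p) ⊕ s(p, p, p)

Derivation:
Un-nest:  m ⊕ s(p, p, p) ⊕ s(m, m, p) ⊕ p
Sort arguments:  m ⊕ p ⊕ s(m, m, p) ⊕ s(p, p, p)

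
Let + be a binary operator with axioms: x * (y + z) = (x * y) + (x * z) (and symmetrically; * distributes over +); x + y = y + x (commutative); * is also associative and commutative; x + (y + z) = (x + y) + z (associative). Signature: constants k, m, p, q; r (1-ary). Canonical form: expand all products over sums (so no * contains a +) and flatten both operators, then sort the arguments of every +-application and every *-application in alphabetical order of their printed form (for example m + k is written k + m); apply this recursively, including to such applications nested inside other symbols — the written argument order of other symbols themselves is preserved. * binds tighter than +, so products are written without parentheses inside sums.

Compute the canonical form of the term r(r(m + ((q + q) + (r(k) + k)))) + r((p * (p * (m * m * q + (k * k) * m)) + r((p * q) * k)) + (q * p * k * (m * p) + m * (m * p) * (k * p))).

Answer: r(k * k * m * p * p + k * m * m * p * p + k * m * p * p * q + m * m * p * p * q + r(k * p * q)) + r(r(k + m + q + q + r(k)))

Derivation:
Expand:  r(r(k + m + q + q + r(k))) + r(k * k * m * p * p + k * m * m * p * p + k * m * p * p * q + m * m * p * p * q + r(k * p * q))
Sort arguments:  r(k * k * m * p * p + k * m * m * p * p + k * m * p * p * q + m * m * p * p * q + r(k * p * q)) + r(r(k + m + q + q + r(k)))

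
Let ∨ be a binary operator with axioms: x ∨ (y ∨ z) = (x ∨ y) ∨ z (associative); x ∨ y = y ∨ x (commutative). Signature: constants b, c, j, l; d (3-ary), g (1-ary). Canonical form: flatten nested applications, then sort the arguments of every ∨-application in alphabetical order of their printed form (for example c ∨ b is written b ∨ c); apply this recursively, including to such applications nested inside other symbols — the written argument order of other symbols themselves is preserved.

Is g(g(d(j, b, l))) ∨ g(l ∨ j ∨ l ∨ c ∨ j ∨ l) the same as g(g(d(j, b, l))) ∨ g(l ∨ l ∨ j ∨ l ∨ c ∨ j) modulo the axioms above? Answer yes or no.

Answer: yes — both canonical forms are g(c ∨ j ∨ j ∨ l ∨ l ∨ l) ∨ g(g(d(j, b, l)))

Derivation:
Left:  g(g(d(j, b, l))) ∨ g(l ∨ j ∨ l ∨ c ∨ j ∨ l)
  Canonicalize subterm:  g(l ∨ j ∨ l ∨ c ∨ j ∨ l)  →  g(c ∨ j ∨ j ∨ l ∨ l ∨ l)
  Sort:  g(c ∨ j ∨ j ∨ l ∨ l ∨ l) ∨ g(g(d(j, b, l)))
Right:  g(g(d(j, b, l))) ∨ g(l ∨ l ∨ j ∨ l ∨ c ∨ j)
  Inside:  g(l ∨ l ∨ j ∨ l ∨ c ∨ j)  →  g(c ∨ j ∨ j ∨ l ∨ l ∨ l)
  Order the arguments:  g(c ∨ j ∨ j ∨ l ∨ l ∨ l) ∨ g(g(d(j, b, l)))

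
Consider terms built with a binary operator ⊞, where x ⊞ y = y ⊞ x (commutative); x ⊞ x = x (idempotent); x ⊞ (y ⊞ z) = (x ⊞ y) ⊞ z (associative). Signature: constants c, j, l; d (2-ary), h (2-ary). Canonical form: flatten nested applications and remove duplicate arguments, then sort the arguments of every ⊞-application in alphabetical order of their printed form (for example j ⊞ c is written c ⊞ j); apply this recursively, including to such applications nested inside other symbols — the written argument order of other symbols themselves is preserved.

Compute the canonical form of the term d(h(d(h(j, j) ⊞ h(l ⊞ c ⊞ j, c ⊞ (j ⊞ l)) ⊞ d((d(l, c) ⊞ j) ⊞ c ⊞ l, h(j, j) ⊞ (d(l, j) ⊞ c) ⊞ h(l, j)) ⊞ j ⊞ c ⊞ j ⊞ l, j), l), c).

Focus inside:  h(j, j) ⊞ h(l ⊞ c ⊞ j, c ⊞ (j ⊞ l)) ⊞ d((d(l, c) ⊞ j) ⊞ c ⊞ l, h(j, j) ⊞ (d(l, j) ⊞ c) ⊞ h(l, j)) ⊞ j ⊞ c ⊞ j ⊞ l
Inside:  h(l ⊞ c ⊞ j, c ⊞ (j ⊞ l))  →  h(c ⊞ j ⊞ l, c ⊞ j ⊞ l)
Inside:  d((d(l, c) ⊞ j) ⊞ c ⊞ l, h(j, j) ⊞ (d(l, j) ⊞ c) ⊞ h(l, j))  →  d(c ⊞ d(l, c) ⊞ j ⊞ l, c ⊞ d(l, j) ⊞ h(j, j) ⊞ h(l, j))
Deduplicate:  drop duplicate j
Sort:  c ⊞ d(c ⊞ d(l, c) ⊞ j ⊞ l, c ⊞ d(l, j) ⊞ h(j, j) ⊞ h(l, j)) ⊞ h(c ⊞ j ⊞ l, c ⊞ j ⊞ l) ⊞ h(j, j) ⊞ j ⊞ l
Rebuild:  d(h(d(c ⊞ d(c ⊞ d(l, c) ⊞ j ⊞ l, c ⊞ d(l, j) ⊞ h(j, j) ⊞ h(l, j)) ⊞ h(c ⊞ j ⊞ l, c ⊞ j ⊞ l) ⊞ h(j, j) ⊞ j ⊞ l, j), l), c)

Answer: d(h(d(c ⊞ d(c ⊞ d(l, c) ⊞ j ⊞ l, c ⊞ d(l, j) ⊞ h(j, j) ⊞ h(l, j)) ⊞ h(c ⊞ j ⊞ l, c ⊞ j ⊞ l) ⊞ h(j, j) ⊞ j ⊞ l, j), l), c)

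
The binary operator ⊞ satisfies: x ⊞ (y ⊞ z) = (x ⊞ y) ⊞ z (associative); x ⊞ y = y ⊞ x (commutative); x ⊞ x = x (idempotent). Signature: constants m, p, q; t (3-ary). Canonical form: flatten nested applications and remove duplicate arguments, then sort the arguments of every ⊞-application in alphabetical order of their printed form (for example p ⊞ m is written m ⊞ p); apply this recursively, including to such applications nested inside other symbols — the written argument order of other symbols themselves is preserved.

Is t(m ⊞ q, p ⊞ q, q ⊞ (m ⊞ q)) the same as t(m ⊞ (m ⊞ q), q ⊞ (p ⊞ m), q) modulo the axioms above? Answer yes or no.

Left:  t(m ⊞ q, p ⊞ q, q ⊞ (m ⊞ q))
  Focus inside:  q ⊞ (m ⊞ q)
  Merge nested applications:  q ⊞ m ⊞ q
  Drop duplicates:  drop duplicate q
  Sort:  m ⊞ q
  Rebuild:  t(m ⊞ q, p ⊞ q, m ⊞ q)
Right:  t(m ⊞ (m ⊞ q), q ⊞ (p ⊞ m), q)
  Focus inside:  q ⊞ (p ⊞ m)
  Un-nest:  q ⊞ p ⊞ m
  Sort arguments:  m ⊞ p ⊞ q
  Put back:  t(m ⊞ q, m ⊞ p ⊞ q, q)

Answer: no — t(m ⊞ q, p ⊞ q, m ⊞ q) vs t(m ⊞ q, m ⊞ p ⊞ q, q)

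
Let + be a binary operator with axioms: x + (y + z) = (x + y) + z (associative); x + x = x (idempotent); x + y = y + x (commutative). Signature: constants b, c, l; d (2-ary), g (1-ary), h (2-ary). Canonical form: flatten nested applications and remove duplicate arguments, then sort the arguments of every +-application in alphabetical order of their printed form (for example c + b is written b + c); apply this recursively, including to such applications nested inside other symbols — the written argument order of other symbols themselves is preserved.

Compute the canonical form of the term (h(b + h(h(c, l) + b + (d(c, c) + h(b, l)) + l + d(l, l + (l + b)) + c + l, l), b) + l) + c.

Answer: c + h(b + h(b + c + d(c, c) + d(l, b + l) + h(b, l) + h(c, l) + l, l), b) + l

Derivation:
Flatten:  h(b + h(h(c, l) + b + (d(c, c) + h(b, l)) + l + d(l, l + (l + b)) + c + l, l), b) + l + c
Simplify inside:  h(b + h(h(c, l) + b + (d(c, c) + h(b, l)) + l + d(l, l + (l + b)) + c + l, l), b)  →  h(b + h(b + c + d(c, c) + d(l, b + l) + h(b, l) + h(c, l) + l, l), b)
Sort arguments:  c + h(b + h(b + c + d(c, c) + d(l, b + l) + h(b, l) + h(c, l) + l, l), b) + l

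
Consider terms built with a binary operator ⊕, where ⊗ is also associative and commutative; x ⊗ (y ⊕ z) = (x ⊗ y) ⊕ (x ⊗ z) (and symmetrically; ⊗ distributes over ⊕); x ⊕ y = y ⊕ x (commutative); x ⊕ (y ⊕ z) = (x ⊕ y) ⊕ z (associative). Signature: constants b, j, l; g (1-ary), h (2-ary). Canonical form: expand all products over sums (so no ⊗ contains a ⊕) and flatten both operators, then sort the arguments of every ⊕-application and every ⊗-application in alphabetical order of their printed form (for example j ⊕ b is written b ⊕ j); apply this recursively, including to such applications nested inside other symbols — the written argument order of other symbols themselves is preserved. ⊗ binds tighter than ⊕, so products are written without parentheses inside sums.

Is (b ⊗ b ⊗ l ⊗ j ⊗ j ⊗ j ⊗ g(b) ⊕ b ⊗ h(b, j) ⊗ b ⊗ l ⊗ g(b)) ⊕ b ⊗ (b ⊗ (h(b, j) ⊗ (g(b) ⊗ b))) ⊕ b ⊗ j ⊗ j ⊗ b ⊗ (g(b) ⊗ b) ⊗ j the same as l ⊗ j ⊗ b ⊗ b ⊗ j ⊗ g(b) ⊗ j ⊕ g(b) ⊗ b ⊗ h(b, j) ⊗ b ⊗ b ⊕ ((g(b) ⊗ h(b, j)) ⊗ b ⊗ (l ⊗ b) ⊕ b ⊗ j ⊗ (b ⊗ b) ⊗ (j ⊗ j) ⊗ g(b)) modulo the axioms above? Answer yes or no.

Left:  (b ⊗ b ⊗ l ⊗ j ⊗ j ⊗ j ⊗ g(b) ⊕ b ⊗ h(b, j) ⊗ b ⊗ l ⊗ g(b)) ⊕ b ⊗ (b ⊗ (h(b, j) ⊗ (g(b) ⊗ b))) ⊕ b ⊗ j ⊗ j ⊗ b ⊗ (g(b) ⊗ b) ⊗ j
  Merge nested applications:  b ⊗ b ⊗ g(b) ⊗ j ⊗ j ⊗ j ⊗ l ⊕ b ⊗ b ⊗ g(b) ⊗ h(b, j) ⊗ l ⊕ b ⊗ b ⊗ b ⊗ g(b) ⊗ h(b, j) ⊕ b ⊗ b ⊗ b ⊗ g(b) ⊗ j ⊗ j ⊗ j
  Sort arguments:  b ⊗ b ⊗ b ⊗ g(b) ⊗ h(b, j) ⊕ b ⊗ b ⊗ b ⊗ g(b) ⊗ j ⊗ j ⊗ j ⊕ b ⊗ b ⊗ g(b) ⊗ h(b, j) ⊗ l ⊕ b ⊗ b ⊗ g(b) ⊗ j ⊗ j ⊗ j ⊗ l
Right:  l ⊗ j ⊗ b ⊗ b ⊗ j ⊗ g(b) ⊗ j ⊕ g(b) ⊗ b ⊗ h(b, j) ⊗ b ⊗ b ⊕ ((g(b) ⊗ h(b, j)) ⊗ b ⊗ (l ⊗ b) ⊕ b ⊗ j ⊗ (b ⊗ b) ⊗ (j ⊗ j) ⊗ g(b))
  Un-nest:  b ⊗ b ⊗ g(b) ⊗ j ⊗ j ⊗ j ⊗ l ⊕ b ⊗ b ⊗ b ⊗ g(b) ⊗ h(b, j) ⊕ b ⊗ b ⊗ g(b) ⊗ h(b, j) ⊗ l ⊕ b ⊗ b ⊗ b ⊗ g(b) ⊗ j ⊗ j ⊗ j
  Sort arguments:  b ⊗ b ⊗ b ⊗ g(b) ⊗ h(b, j) ⊕ b ⊗ b ⊗ b ⊗ g(b) ⊗ j ⊗ j ⊗ j ⊕ b ⊗ b ⊗ g(b) ⊗ h(b, j) ⊗ l ⊕ b ⊗ b ⊗ g(b) ⊗ j ⊗ j ⊗ j ⊗ l

Answer: yes — both canonical forms are b ⊗ b ⊗ b ⊗ g(b) ⊗ h(b, j) ⊕ b ⊗ b ⊗ b ⊗ g(b) ⊗ j ⊗ j ⊗ j ⊕ b ⊗ b ⊗ g(b) ⊗ h(b, j) ⊗ l ⊕ b ⊗ b ⊗ g(b) ⊗ j ⊗ j ⊗ j ⊗ l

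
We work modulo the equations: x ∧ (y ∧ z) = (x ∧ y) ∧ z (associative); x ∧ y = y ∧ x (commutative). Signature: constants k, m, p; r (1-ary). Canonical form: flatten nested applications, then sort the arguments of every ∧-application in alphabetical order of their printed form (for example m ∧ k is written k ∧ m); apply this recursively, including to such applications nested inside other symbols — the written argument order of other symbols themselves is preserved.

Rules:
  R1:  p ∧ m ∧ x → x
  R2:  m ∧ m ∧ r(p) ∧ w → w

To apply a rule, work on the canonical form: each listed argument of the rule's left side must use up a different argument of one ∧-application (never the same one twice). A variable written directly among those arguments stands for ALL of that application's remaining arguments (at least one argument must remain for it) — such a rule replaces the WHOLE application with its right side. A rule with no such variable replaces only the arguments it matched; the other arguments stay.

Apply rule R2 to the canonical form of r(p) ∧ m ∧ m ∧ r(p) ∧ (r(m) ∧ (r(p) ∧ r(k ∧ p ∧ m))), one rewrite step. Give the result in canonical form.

Canonical form:  m ∧ m ∧ r(k ∧ m ∧ p) ∧ r(m) ∧ r(p) ∧ r(p) ∧ r(p)
R2 matches:  uses m, m, r(p);  w := r(k ∧ m ∧ p) ∧ r(m) ∧ r(p) ∧ r(p)
The extension variable absorbs all remaining arguments, so the whole application is rewritten.
Giving:  r(k ∧ m ∧ p) ∧ r(m) ∧ r(p) ∧ r(p)

Answer: r(k ∧ m ∧ p) ∧ r(m) ∧ r(p) ∧ r(p)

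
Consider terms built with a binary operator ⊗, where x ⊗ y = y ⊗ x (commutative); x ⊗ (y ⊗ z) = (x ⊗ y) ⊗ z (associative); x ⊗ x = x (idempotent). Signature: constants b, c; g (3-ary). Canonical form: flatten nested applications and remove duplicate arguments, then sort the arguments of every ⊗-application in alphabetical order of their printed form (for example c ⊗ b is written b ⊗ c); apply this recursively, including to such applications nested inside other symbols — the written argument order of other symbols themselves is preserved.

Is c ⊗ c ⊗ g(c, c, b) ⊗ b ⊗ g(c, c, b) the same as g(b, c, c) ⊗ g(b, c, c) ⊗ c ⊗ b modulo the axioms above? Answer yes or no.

Answer: no — b ⊗ c ⊗ g(c, c, b) vs b ⊗ c ⊗ g(b, c, c)

Derivation:
Left:  c ⊗ c ⊗ g(c, c, b) ⊗ b ⊗ g(c, c, b)
  Idempotence:  drop duplicate c, g(c, c, b)
  Order the arguments:  b ⊗ c ⊗ g(c, c, b)
Right:  g(b, c, c) ⊗ g(b, c, c) ⊗ c ⊗ b
  Drop duplicates:  drop duplicate g(b, c, c)
  Sort:  b ⊗ c ⊗ g(b, c, c)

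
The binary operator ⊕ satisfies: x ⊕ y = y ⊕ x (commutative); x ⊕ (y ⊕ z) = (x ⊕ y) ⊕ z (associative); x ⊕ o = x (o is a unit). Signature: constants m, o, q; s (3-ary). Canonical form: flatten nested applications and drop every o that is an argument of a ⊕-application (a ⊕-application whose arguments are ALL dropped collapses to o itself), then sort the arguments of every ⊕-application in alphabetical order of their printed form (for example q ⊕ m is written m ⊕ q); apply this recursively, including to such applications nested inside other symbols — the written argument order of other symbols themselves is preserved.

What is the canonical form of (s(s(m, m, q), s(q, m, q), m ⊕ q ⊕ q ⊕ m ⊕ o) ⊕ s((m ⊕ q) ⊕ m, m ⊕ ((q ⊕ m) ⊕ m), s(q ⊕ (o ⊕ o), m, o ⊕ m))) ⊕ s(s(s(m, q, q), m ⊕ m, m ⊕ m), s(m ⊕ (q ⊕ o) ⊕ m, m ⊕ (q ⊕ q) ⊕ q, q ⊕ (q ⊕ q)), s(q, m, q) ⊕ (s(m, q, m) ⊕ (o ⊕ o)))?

Answer: s(m ⊕ m ⊕ q, m ⊕ m ⊕ m ⊕ q, s(q, m, m)) ⊕ s(s(m, m, q), s(q, m, q), m ⊕ m ⊕ q ⊕ q) ⊕ s(s(s(m, q, q), m ⊕ m, m ⊕ m), s(m ⊕ m ⊕ q, m ⊕ q ⊕ q ⊕ q, q ⊕ q ⊕ q), s(m, q, m) ⊕ s(q, m, q))

Derivation:
Un-nest:  s(s(m, m, q), s(q, m, q), m ⊕ q ⊕ q ⊕ m ⊕ o) ⊕ s((m ⊕ q) ⊕ m, m ⊕ ((q ⊕ m) ⊕ m), s(q ⊕ (o ⊕ o), m, o ⊕ m)) ⊕ s(s(s(m, q, q), m ⊕ m, m ⊕ m), s(m ⊕ (q ⊕ o) ⊕ m, m ⊕ (q ⊕ q) ⊕ q, q ⊕ (q ⊕ q)), s(q, m, q) ⊕ (s(m, q, m) ⊕ (o ⊕ o)))
Canonicalize subterm:  s(s(m, m, q), s(q, m, q), m ⊕ q ⊕ q ⊕ m ⊕ o)  →  s(s(m, m, q), s(q, m, q), m ⊕ m ⊕ q ⊕ q)
Canonicalize subterm:  s((m ⊕ q) ⊕ m, m ⊕ ((q ⊕ m) ⊕ m), s(q ⊕ (o ⊕ o), m, o ⊕ m))  →  s(m ⊕ m ⊕ q, m ⊕ m ⊕ m ⊕ q, s(q, m, m))
Simplify inside:  s(s(s(m, q, q), m ⊕ m, m ⊕ m), s(m ⊕ (q ⊕ o) ⊕ m, m ⊕ (q ⊕ q) ⊕ q, q ⊕ (q ⊕ q)), s(q, m, q) ⊕ (s(m, q, m) ⊕ (o ⊕ o)))  →  s(s(s(m, q, q), m ⊕ m, m ⊕ m), s(m ⊕ m ⊕ q, m ⊕ q ⊕ q ⊕ q, q ⊕ q ⊕ q), s(m, q, m) ⊕ s(q, m, q))
Sort:  s(m ⊕ m ⊕ q, m ⊕ m ⊕ m ⊕ q, s(q, m, m)) ⊕ s(s(m, m, q), s(q, m, q), m ⊕ m ⊕ q ⊕ q) ⊕ s(s(s(m, q, q), m ⊕ m, m ⊕ m), s(m ⊕ m ⊕ q, m ⊕ q ⊕ q ⊕ q, q ⊕ q ⊕ q), s(m, q, m) ⊕ s(q, m, q))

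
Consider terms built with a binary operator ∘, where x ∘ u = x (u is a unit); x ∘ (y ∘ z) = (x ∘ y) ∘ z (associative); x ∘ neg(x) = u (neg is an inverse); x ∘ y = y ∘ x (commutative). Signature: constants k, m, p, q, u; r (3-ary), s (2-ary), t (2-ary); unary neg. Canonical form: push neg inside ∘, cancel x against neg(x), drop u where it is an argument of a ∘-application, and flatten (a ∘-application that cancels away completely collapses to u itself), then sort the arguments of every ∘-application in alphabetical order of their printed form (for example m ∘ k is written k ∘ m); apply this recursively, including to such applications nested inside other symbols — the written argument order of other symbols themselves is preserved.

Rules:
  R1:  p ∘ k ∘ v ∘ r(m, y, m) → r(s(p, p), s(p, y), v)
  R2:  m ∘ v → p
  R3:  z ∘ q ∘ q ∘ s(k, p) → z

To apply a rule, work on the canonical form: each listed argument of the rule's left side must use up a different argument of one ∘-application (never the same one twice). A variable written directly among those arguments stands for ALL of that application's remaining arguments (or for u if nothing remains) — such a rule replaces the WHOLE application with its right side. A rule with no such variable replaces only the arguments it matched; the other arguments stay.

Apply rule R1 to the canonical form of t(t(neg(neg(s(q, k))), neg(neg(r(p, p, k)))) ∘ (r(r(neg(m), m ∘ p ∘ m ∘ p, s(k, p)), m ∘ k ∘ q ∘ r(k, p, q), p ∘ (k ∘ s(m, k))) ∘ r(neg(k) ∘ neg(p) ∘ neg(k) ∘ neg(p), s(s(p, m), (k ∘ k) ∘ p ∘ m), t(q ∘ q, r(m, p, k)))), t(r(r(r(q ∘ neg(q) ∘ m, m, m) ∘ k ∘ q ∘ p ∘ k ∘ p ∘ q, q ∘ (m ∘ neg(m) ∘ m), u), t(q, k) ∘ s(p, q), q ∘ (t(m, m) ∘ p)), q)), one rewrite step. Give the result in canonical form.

Canonical form:  t(r(neg(k) ∘ neg(k) ∘ neg(p) ∘ neg(p), s(s(p, m), k ∘ k ∘ m ∘ p), t(q ∘ q, r(m, p, k))) ∘ r(r(neg(m), m ∘ m ∘ p ∘ p, s(k, p)), k ∘ m ∘ q ∘ r(k, p, q), k ∘ p ∘ s(m, k)) ∘ t(s(q, k), r(p, p, k)), t(r(r(k ∘ k ∘ p ∘ p ∘ q ∘ q ∘ r(m, m, m), m ∘ q, u), s(p, q) ∘ t(q, k), p ∘ q ∘ t(m, m)), q))
R1 matches:  uses k, p, r(m, m, m);  v := k ∘ p ∘ q ∘ q, y := m
Every leftover argument binds to the variable; the entire application is replaced.
New term:  t(r(neg(k) ∘ neg(k) ∘ neg(p) ∘ neg(p), s(s(p, m), k ∘ k ∘ m ∘ p), t(q ∘ q, r(m, p, k))) ∘ r(r(neg(m), m ∘ m ∘ p ∘ p, s(k, p)), k ∘ m ∘ q ∘ r(k, p, q), k ∘ p ∘ s(m, k)) ∘ t(s(q, k), r(p, p, k)), t(r(r(r(s(p, p), s(p, m), k ∘ p ∘ q ∘ q), m ∘ q, u), s(p, q) ∘ t(q, k), p ∘ q ∘ t(m, m)), q))

Answer: t(r(neg(k) ∘ neg(k) ∘ neg(p) ∘ neg(p), s(s(p, m), k ∘ k ∘ m ∘ p), t(q ∘ q, r(m, p, k))) ∘ r(r(neg(m), m ∘ m ∘ p ∘ p, s(k, p)), k ∘ m ∘ q ∘ r(k, p, q), k ∘ p ∘ s(m, k)) ∘ t(s(q, k), r(p, p, k)), t(r(r(r(s(p, p), s(p, m), k ∘ p ∘ q ∘ q), m ∘ q, u), s(p, q) ∘ t(q, k), p ∘ q ∘ t(m, m)), q))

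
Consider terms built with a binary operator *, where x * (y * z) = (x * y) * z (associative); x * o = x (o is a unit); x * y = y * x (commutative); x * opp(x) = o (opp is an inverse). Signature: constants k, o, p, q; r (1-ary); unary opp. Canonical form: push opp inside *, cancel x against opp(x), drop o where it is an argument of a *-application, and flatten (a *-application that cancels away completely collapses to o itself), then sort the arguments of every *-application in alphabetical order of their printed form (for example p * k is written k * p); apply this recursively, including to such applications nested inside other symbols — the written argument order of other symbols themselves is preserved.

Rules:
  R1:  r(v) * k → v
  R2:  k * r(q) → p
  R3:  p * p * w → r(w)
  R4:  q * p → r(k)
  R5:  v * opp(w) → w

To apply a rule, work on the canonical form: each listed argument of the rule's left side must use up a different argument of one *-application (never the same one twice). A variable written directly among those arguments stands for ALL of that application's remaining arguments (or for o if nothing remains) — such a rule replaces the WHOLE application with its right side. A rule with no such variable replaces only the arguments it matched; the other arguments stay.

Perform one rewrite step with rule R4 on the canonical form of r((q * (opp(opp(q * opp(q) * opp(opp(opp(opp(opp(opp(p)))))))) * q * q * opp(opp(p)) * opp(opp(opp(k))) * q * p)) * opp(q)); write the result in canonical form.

Canonical form:  r(opp(k) * p * p * p * q * q * q)
Match R4:  consume p, q
New term:  r(opp(k) * p * p * q * q * r(k))

Answer: r(opp(k) * p * p * q * q * r(k))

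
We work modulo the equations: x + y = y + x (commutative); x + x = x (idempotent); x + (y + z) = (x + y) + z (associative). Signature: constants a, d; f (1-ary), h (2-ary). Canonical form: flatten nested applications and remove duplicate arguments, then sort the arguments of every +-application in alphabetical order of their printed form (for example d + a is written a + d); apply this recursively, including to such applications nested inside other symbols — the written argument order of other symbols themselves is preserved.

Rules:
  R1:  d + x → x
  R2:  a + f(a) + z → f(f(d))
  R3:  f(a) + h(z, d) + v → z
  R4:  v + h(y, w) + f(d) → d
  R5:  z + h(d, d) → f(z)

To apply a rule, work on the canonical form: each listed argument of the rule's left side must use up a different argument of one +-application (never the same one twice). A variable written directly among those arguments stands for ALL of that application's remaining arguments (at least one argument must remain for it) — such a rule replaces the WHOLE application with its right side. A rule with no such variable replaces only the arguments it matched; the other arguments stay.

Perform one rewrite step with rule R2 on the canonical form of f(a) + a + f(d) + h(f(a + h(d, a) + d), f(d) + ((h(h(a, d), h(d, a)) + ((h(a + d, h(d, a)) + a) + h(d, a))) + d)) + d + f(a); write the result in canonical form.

Answer: f(f(d))

Derivation:
Canonical form:  a + d + f(a) + f(d) + h(f(a + d + h(d, a)), a + d + f(d) + h(a + d, h(d, a)) + h(d, a) + h(h(a, d), h(d, a)))
Match R2:  consume a, f(a);  z := d + f(d) + h(f(a + d + h(d, a)), a + d + f(d) + h(a + d, h(d, a)) + h(d, a) + h(h(a, d), h(d, a)))
The variable takes the whole remainder — replace the entire application.
New term:  f(f(d))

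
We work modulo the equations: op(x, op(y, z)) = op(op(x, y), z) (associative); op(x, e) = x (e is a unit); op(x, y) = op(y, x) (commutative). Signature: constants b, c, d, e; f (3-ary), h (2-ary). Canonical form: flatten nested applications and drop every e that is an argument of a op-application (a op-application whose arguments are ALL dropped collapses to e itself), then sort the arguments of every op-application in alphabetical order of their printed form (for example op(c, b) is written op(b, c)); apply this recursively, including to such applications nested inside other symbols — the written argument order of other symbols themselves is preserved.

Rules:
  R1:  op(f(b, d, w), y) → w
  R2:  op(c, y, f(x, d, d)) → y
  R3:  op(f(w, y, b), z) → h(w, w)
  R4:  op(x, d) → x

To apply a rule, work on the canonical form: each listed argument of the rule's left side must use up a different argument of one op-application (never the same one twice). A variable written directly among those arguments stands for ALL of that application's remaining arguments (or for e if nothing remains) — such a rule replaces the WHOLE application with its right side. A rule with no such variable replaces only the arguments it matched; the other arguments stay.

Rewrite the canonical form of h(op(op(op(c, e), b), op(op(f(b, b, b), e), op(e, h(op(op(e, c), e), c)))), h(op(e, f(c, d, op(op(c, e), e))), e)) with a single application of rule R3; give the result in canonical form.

Canonical form:  h(op(b, c, f(b, b, b), h(c, c)), h(f(c, d, c), e))
Match R3:  consume f(b, b, b);  w := b, y := b, z := op(b, c, h(c, c))
The extension variable absorbs all remaining arguments, so the whole application is rewritten.
Giving:  h(h(b, b), h(f(c, d, c), e))

Answer: h(h(b, b), h(f(c, d, c), e))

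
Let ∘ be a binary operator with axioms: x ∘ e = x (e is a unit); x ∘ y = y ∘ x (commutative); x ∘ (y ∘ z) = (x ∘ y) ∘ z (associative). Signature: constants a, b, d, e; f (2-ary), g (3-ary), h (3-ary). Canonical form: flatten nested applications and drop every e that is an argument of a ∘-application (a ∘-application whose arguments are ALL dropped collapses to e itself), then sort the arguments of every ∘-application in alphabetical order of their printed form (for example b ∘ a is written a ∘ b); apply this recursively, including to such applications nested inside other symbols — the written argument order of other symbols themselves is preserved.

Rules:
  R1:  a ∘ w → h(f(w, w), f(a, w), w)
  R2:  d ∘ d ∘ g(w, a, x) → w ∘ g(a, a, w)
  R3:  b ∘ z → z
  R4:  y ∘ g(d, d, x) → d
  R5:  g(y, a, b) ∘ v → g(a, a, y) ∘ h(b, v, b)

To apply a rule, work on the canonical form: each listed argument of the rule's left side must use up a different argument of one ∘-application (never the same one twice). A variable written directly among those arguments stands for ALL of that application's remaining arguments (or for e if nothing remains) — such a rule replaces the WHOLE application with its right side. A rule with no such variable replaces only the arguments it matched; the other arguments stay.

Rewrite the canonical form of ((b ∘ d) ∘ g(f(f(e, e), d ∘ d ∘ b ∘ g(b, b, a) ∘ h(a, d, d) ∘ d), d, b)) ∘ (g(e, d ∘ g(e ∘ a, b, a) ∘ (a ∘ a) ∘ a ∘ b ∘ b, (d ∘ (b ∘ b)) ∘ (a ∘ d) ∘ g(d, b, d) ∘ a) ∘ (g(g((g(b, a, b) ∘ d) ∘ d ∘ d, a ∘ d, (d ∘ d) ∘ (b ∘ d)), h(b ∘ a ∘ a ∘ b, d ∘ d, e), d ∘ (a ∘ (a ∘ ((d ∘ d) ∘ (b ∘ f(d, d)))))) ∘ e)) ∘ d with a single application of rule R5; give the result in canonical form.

Canonical form:  b ∘ d ∘ d ∘ g(e, a ∘ a ∘ a ∘ b ∘ b ∘ d ∘ g(a, b, a), a ∘ a ∘ b ∘ b ∘ d ∘ d ∘ g(d, b, d)) ∘ g(f(f(e, e), b ∘ d ∘ d ∘ d ∘ g(b, b, a) ∘ h(a, d, d)), d, b) ∘ g(g(d ∘ d ∘ d ∘ g(b, a, b), a ∘ d, b ∘ d ∘ d ∘ d), h(a ∘ a ∘ b ∘ b, d ∘ d, e), a ∘ a ∘ b ∘ d ∘ d ∘ d ∘ f(d, d))
Match R5:  consume g(b, a, b);  v := d ∘ d ∘ d, y := b
Every leftover argument binds to the variable; the entire application is replaced.
Result:  b ∘ d ∘ d ∘ g(e, a ∘ a ∘ a ∘ b ∘ b ∘ d ∘ g(a, b, a), a ∘ a ∘ b ∘ b ∘ d ∘ d ∘ g(d, b, d)) ∘ g(f(f(e, e), b ∘ d ∘ d ∘ d ∘ g(b, b, a) ∘ h(a, d, d)), d, b) ∘ g(g(g(a, a, b) ∘ h(b, d ∘ d ∘ d, b), a ∘ d, b ∘ d ∘ d ∘ d), h(a ∘ a ∘ b ∘ b, d ∘ d, e), a ∘ a ∘ b ∘ d ∘ d ∘ d ∘ f(d, d))

Answer: b ∘ d ∘ d ∘ g(e, a ∘ a ∘ a ∘ b ∘ b ∘ d ∘ g(a, b, a), a ∘ a ∘ b ∘ b ∘ d ∘ d ∘ g(d, b, d)) ∘ g(f(f(e, e), b ∘ d ∘ d ∘ d ∘ g(b, b, a) ∘ h(a, d, d)), d, b) ∘ g(g(g(a, a, b) ∘ h(b, d ∘ d ∘ d, b), a ∘ d, b ∘ d ∘ d ∘ d), h(a ∘ a ∘ b ∘ b, d ∘ d, e), a ∘ a ∘ b ∘ d ∘ d ∘ d ∘ f(d, d))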